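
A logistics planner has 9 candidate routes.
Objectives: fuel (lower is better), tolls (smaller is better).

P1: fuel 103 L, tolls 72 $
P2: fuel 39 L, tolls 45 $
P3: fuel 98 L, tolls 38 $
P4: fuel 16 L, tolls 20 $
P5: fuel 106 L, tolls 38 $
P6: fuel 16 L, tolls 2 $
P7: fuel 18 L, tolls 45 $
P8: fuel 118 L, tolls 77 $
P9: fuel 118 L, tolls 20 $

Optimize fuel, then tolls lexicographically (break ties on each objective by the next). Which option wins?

P6

First minimize fuel: best is 16, kept {P4, P6}.
Then minimize tolls: best is 2, kept {P6}.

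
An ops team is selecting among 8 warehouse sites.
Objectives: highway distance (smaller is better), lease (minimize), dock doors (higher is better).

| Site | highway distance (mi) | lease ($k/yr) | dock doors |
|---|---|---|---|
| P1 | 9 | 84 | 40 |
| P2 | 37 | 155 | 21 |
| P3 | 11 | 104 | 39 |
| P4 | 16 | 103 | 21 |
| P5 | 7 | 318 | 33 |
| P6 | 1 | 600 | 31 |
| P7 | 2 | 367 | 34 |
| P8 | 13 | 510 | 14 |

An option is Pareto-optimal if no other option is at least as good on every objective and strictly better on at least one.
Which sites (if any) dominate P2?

P1: highway distance 9≤37, lease 84≤155, dock doors 40≥21 — dominates P2.
P3: highway distance 11≤37, lease 104≤155, dock doors 39≥21 — dominates P2.
P4: highway distance 16≤37, lease 103≤155, dock doors 21≥21 — dominates P2.
Others (P5, P6, P7, P8) are each worse than P2 on at least one objective.

P1, P3, P4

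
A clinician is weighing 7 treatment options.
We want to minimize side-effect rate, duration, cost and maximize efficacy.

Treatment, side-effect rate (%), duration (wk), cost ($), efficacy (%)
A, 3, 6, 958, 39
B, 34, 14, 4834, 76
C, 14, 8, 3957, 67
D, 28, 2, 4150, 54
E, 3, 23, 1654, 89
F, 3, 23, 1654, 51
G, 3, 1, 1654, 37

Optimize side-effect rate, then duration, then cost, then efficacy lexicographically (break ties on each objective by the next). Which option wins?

G

First minimize side-effect rate: best is 3, kept {A, E, F, G}.
Then minimize duration: best is 1, kept {G}.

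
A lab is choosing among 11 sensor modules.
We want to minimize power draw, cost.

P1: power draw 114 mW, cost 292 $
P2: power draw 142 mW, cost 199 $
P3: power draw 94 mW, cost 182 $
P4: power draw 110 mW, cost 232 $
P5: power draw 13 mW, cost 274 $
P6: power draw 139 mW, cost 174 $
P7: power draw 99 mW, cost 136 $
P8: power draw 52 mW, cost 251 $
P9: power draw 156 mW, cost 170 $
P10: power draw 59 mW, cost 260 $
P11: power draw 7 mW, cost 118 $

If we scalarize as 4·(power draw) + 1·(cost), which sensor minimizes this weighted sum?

P1: 4·114 + 1·292 = 748
P2: 4·142 + 1·199 = 767
P3: 4·94 + 1·182 = 558
P4: 4·110 + 1·232 = 672
P5: 4·13 + 1·274 = 326
P6: 4·139 + 1·174 = 730
P7: 4·99 + 1·136 = 532
P8: 4·52 + 1·251 = 459
P9: 4·156 + 1·170 = 794
P10: 4·59 + 1·260 = 496
P11: 4·7 + 1·118 = 146
Lowest: P11 at 146.

P11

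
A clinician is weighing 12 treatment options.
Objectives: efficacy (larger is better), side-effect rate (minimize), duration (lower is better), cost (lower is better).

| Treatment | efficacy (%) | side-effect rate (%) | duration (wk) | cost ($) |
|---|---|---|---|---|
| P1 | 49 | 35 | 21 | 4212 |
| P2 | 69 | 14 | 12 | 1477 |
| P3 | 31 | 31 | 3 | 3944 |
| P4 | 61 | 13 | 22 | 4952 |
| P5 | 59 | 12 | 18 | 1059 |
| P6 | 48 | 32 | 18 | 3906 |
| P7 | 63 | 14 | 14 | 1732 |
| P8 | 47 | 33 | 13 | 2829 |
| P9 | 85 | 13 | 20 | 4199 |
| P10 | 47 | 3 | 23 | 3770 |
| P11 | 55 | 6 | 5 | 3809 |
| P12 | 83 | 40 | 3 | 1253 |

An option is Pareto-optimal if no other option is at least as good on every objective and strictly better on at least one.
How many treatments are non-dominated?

7

P1: dominated by P2 (efficacy 69≥49, side-effect rate 14≤35, duration 12≤21, cost 1477≤4212).
P2: not dominated.
P3: not dominated.
P4: dominated by P9 (efficacy 85≥61, side-effect rate 13≤13, duration 20≤22, cost 4199≤4952).
P5: not dominated (best cost).
P6: dominated by P2 (efficacy 69≥48, side-effect rate 14≤32, duration 12≤18, cost 1477≤3906).
P7: dominated by P2 (efficacy 69≥63, side-effect rate 14≤14, duration 12≤14, cost 1477≤1732).
P8: dominated by P2 (efficacy 69≥47, side-effect rate 14≤33, duration 12≤13, cost 1477≤2829).
P9: not dominated (best efficacy).
P10: not dominated (best side-effect rate).
P11: not dominated.
P12: not dominated.
Pareto-optimal: P2, P3, P5, P9, P10, P11, P12 → 7.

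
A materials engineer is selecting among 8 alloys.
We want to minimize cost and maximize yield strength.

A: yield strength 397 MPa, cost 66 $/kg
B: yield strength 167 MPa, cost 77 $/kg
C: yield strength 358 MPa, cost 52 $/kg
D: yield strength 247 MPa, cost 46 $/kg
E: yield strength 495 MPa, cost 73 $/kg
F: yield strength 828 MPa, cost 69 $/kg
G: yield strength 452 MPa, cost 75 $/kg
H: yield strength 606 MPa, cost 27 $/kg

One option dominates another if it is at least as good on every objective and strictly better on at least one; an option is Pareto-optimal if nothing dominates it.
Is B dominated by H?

H vs B: yield strength 606≥167, cost 27≤77 — H is at least as good on every objective with at least one strict improvement.

Yes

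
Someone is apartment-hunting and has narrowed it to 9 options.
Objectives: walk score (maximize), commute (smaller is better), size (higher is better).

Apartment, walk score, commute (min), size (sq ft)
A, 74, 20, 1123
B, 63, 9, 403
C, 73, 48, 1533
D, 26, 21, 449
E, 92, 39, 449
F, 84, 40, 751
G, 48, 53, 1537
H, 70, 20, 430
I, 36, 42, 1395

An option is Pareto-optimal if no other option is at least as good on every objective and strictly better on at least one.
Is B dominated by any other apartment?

No

A: worse on commute (20 vs 9).
C: worse on commute (48 vs 9).
D: worse on walk score (26 vs 63).
E: worse on commute (39 vs 9).
F: worse on commute (40 vs 9).
G: worse on walk score (48 vs 63).
H: worse on commute (20 vs 9).
I: worse on walk score (36 vs 63).
No option is at least as good as B on every objective and strictly better on one.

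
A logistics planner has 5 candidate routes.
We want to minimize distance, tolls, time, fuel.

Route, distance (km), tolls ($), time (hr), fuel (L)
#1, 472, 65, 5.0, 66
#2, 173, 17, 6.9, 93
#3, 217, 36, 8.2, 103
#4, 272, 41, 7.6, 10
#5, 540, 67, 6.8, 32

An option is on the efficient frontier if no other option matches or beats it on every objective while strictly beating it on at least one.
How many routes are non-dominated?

4

#1: not dominated (best time).
#2: not dominated (best distance).
#3: dominated by #2 (distance 173≤217, tolls 17≤36, time 6.9≤8.2, fuel 93≤103).
#4: not dominated (best fuel).
#5: not dominated.
Pareto-optimal: #1, #2, #4, #5 → 4.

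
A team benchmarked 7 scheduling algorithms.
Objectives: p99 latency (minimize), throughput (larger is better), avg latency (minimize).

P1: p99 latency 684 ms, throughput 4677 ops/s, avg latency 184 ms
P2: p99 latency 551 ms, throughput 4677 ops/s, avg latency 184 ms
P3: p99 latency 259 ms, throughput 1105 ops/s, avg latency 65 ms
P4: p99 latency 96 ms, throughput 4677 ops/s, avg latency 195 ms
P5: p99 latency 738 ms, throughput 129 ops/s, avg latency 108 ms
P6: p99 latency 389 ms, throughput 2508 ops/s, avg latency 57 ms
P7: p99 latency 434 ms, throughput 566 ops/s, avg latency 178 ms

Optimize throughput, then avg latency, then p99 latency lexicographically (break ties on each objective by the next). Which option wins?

First maximize throughput: best is 4677, kept {P1, P2, P4}.
Then minimize avg latency: best is 184, kept {P1, P2}.
Then minimize p99 latency: best is 551, kept {P2}.

P2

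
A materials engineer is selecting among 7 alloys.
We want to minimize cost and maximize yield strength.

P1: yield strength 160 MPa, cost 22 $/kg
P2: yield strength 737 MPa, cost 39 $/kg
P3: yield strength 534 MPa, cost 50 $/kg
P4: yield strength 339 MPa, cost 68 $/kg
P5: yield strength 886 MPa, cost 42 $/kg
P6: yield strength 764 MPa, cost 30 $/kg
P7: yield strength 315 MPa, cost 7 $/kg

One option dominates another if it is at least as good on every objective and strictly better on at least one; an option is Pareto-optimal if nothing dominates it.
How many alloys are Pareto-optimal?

3

P1: dominated by P7 (yield strength 315≥160, cost 7≤22).
P2: dominated by P6 (yield strength 764≥737, cost 30≤39).
P3: dominated by P2 (yield strength 737≥534, cost 39≤50).
P4: dominated by P2 (yield strength 737≥339, cost 39≤68).
P5: not dominated (best yield strength).
P6: not dominated.
P7: not dominated (best cost).
Pareto-optimal: P5, P6, P7 → 3.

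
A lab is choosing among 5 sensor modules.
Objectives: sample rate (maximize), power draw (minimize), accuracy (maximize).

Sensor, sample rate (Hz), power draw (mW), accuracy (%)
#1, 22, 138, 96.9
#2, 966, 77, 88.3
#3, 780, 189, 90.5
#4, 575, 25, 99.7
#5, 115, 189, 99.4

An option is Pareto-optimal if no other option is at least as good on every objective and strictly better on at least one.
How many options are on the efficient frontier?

#1: dominated by #4 (sample rate 575≥22, power draw 25≤138, accuracy 99.7≥96.9).
#2: not dominated (best sample rate).
#3: not dominated.
#4: not dominated (best power draw).
#5: dominated by #4 (sample rate 575≥115, power draw 25≤189, accuracy 99.7≥99.4).
Pareto-optimal: #2, #3, #4 → 3.

3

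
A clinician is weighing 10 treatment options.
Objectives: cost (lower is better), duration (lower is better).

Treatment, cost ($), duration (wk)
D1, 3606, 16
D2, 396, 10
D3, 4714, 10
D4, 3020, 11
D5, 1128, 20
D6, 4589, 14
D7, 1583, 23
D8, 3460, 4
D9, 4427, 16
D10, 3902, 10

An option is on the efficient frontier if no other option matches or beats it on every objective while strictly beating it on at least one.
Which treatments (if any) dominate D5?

D2

D2: cost 396≤1128, duration 10≤20 — dominates D5.
Others (D1, D3, D4, D6, D7, D8, D9, D10) are each worse than D5 on at least one objective.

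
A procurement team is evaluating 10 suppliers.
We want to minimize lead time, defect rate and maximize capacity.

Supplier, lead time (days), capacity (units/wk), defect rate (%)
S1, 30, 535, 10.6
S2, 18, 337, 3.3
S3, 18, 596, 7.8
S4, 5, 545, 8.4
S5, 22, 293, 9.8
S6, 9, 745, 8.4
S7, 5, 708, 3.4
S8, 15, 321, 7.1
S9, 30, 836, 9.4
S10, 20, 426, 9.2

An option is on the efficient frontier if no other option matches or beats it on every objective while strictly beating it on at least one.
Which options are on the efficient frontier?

S1: dominated by S3 (lead time 18≤30, capacity 596≥535, defect rate 7.8≤10.6).
S2: not dominated (best defect rate).
S3: dominated by S7 (lead time 5≤18, capacity 708≥596, defect rate 3.4≤7.8).
S4: dominated by S7 (lead time 5≤5, capacity 708≥545, defect rate 3.4≤8.4).
S5: dominated by S2 (lead time 18≤22, capacity 337≥293, defect rate 3.3≤9.8).
S6: not dominated.
S7: not dominated.
S8: dominated by S7 (lead time 5≤15, capacity 708≥321, defect rate 3.4≤7.1).
S9: not dominated (best capacity).
S10: dominated by S3 (lead time 18≤20, capacity 596≥426, defect rate 7.8≤9.2).

S2, S6, S7, S9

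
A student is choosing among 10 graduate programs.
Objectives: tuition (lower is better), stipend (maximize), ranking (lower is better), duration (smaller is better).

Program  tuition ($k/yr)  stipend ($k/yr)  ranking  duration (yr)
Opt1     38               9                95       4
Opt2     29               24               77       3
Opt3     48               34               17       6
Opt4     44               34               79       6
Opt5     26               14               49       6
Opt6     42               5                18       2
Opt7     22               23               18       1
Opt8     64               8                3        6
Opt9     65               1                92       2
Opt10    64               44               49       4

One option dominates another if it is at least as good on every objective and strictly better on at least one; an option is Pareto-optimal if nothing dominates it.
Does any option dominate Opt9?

Opt6 vs Opt9: tuition 42≤65, stipend 5≥1, ranking 18≤92, duration 2≤2 — Opt6 is at least as good on every objective and strictly better on at least one, so Opt6 dominates Opt9.

Yes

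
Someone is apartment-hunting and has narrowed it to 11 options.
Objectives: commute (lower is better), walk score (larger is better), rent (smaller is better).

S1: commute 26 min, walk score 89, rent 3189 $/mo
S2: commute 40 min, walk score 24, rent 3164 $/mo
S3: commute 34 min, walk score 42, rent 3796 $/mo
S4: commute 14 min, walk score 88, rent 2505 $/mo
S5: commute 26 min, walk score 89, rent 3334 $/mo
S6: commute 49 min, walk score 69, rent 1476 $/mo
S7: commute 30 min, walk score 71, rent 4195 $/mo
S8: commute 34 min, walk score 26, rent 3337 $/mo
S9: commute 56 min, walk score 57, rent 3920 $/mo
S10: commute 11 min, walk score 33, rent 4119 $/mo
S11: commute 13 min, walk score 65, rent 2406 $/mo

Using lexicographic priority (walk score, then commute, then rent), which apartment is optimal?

First maximize walk score: best is 89, kept {S1, S5}.
Then minimize commute: best is 26, kept {S1, S5}.
Then minimize rent: best is 3189, kept {S1}.

S1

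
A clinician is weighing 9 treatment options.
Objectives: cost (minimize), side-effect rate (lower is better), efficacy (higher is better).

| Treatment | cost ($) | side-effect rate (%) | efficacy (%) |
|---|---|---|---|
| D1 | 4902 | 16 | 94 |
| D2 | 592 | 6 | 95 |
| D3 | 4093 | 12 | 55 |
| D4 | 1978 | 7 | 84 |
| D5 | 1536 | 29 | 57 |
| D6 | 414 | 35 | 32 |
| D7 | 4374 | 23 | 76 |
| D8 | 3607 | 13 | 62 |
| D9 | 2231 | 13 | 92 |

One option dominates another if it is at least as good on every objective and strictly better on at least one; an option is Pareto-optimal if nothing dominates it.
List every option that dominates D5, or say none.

D2

D2: cost 592≤1536, side-effect rate 6≤29, efficacy 95≥57 — dominates D5.
Others (D1, D3, D4, D6, D7, D8, D9) are each worse than D5 on at least one objective.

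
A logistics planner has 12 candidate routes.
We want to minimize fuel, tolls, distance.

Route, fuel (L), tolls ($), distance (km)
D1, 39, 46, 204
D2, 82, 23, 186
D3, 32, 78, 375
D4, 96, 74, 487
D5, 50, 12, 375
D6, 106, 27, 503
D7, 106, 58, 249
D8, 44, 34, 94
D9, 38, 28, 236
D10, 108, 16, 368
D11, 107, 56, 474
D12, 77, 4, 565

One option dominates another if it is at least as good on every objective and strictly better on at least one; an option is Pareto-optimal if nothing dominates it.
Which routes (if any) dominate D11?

D1: fuel 39≤107, tolls 46≤56, distance 204≤474 — dominates D11.
D2: fuel 82≤107, tolls 23≤56, distance 186≤474 — dominates D11.
D5: fuel 50≤107, tolls 12≤56, distance 375≤474 — dominates D11.
D8: fuel 44≤107, tolls 34≤56, distance 94≤474 — dominates D11.
D9: fuel 38≤107, tolls 28≤56, distance 236≤474 — dominates D11.
Others (D3, D4, D6, D7, D10, D12) are each worse than D11 on at least one objective.

D1, D2, D5, D8, D9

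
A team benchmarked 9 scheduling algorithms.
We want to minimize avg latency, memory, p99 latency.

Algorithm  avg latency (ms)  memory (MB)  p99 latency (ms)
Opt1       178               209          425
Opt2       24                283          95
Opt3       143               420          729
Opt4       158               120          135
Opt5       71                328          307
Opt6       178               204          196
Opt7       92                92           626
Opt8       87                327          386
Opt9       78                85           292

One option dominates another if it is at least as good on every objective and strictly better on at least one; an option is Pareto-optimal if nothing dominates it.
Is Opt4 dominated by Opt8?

No

Opt8 vs Opt4: Opt8 is worse on memory (327 vs 120), so it does not dominate Opt4.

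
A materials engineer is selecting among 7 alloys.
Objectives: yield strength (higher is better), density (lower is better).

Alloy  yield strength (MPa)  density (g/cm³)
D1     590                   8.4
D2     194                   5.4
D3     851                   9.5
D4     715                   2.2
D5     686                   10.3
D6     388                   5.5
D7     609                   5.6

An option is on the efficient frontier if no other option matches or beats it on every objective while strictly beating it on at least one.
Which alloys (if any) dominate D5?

D3, D4

D3: yield strength 851≥686, density 9.5≤10.3 — dominates D5.
D4: yield strength 715≥686, density 2.2≤10.3 — dominates D5.
Others (D1, D2, D6, D7) are each worse than D5 on at least one objective.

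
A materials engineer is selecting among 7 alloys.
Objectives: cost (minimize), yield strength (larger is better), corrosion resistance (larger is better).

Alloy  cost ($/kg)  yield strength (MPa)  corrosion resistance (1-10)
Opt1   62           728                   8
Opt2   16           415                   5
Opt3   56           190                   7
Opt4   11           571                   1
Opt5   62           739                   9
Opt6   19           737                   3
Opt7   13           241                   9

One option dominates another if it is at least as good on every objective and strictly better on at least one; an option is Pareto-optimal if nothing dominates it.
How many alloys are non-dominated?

Opt1: dominated by Opt5 (cost 62≤62, yield strength 739≥728, corrosion resistance 9≥8).
Opt2: not dominated.
Opt3: dominated by Opt7 (cost 13≤56, yield strength 241≥190, corrosion resistance 9≥7).
Opt4: not dominated (best cost).
Opt5: not dominated (best yield strength).
Opt6: not dominated.
Opt7: not dominated.
Pareto-optimal: Opt2, Opt4, Opt5, Opt6, Opt7 → 5.

5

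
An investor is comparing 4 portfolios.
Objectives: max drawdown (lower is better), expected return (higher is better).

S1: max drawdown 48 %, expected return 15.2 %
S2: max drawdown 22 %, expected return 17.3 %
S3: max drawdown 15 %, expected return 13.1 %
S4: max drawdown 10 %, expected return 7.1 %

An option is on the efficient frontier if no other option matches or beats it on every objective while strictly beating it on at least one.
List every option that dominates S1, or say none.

S2

S2: max drawdown 22≤48, expected return 17.3≥15.2 — dominates S1.
Others (S3, S4) are each worse than S1 on at least one objective.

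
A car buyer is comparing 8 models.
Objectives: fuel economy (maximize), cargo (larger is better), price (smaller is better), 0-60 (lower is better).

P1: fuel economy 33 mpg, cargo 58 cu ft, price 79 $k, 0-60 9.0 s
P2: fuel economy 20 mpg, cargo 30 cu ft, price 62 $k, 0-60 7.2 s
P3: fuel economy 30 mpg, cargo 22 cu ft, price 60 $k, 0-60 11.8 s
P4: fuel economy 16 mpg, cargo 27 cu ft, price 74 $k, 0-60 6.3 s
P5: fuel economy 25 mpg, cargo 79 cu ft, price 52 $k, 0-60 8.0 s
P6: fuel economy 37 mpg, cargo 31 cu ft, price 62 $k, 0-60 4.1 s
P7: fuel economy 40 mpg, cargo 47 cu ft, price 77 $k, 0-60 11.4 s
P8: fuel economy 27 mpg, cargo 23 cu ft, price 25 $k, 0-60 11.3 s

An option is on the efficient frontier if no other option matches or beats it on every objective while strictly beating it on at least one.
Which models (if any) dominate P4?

P6: fuel economy 37≥16, cargo 31≥27, price 62≤74, 0-60 4.1≤6.3 — dominates P4.
Others (P1, P2, P3, P5, P7, P8) are each worse than P4 on at least one objective.

P6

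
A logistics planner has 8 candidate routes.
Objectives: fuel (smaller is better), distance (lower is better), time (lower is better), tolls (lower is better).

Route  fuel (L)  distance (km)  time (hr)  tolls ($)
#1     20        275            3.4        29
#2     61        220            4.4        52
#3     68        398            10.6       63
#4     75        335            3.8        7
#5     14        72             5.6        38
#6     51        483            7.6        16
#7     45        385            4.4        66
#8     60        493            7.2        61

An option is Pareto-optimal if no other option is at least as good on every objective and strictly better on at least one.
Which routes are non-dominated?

#1: not dominated (best time).
#2: not dominated.
#3: dominated by #1 (fuel 20≤68, distance 275≤398, time 3.4≤10.6, tolls 29≤63).
#4: not dominated (best tolls).
#5: not dominated (best fuel).
#6: not dominated.
#7: dominated by #1 (fuel 20≤45, distance 275≤385, time 3.4≤4.4, tolls 29≤66).
#8: dominated by #1 (fuel 20≤60, distance 275≤493, time 3.4≤7.2, tolls 29≤61).

#1, #2, #4, #5, #6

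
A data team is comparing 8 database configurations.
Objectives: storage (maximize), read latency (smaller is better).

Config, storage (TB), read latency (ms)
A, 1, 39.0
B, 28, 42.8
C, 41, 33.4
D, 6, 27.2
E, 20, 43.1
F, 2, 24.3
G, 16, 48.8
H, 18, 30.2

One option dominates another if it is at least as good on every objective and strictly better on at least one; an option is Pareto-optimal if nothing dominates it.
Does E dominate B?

No

E vs B: E is worse on storage (20 vs 28), so it does not dominate B.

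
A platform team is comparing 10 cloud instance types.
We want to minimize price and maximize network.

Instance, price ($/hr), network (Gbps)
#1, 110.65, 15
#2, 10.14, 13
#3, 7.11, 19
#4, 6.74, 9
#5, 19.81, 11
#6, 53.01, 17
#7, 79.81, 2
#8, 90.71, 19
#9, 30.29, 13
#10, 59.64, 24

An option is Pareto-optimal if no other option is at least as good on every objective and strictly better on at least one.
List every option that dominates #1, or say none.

#3: price 7.11≤110.65, network 19≥15 — dominates #1.
#6: price 53.01≤110.65, network 17≥15 — dominates #1.
#8: price 90.71≤110.65, network 19≥15 — dominates #1.
#10: price 59.64≤110.65, network 24≥15 — dominates #1.
Others (#2, #4, #5, #7, #9) are each worse than #1 on at least one objective.

#3, #6, #8, #10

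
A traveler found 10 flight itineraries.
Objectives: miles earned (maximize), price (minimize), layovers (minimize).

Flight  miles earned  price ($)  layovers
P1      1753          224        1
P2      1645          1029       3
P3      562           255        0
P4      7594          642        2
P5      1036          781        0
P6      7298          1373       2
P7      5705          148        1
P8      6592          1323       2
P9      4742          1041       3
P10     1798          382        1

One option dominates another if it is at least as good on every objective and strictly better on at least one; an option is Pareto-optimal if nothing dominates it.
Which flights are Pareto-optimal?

P1: dominated by P7 (miles earned 5705≥1753, price 148≤224, layovers 1≤1).
P2: dominated by P1 (miles earned 1753≥1645, price 224≤1029, layovers 1≤3).
P3: not dominated.
P4: not dominated (best miles earned).
P5: not dominated.
P6: dominated by P4 (miles earned 7594≥7298, price 642≤1373, layovers 2≤2).
P7: not dominated (best price).
P8: dominated by P4 (miles earned 7594≥6592, price 642≤1323, layovers 2≤2).
P9: dominated by P4 (miles earned 7594≥4742, price 642≤1041, layovers 2≤3).
P10: dominated by P7 (miles earned 5705≥1798, price 148≤382, layovers 1≤1).

P3, P4, P5, P7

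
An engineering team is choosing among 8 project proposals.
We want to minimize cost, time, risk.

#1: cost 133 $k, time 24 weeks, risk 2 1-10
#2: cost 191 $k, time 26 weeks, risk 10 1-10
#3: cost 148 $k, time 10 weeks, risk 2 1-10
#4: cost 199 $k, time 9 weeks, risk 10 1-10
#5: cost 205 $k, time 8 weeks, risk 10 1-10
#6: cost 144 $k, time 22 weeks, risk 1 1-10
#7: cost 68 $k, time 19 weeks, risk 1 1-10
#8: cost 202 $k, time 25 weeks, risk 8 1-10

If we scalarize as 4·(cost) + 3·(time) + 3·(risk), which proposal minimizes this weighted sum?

#1: 4·133 + 3·24 + 3·2 = 610
#2: 4·191 + 3·26 + 3·10 = 872
#3: 4·148 + 3·10 + 3·2 = 628
#4: 4·199 + 3·9 + 3·10 = 853
#5: 4·205 + 3·8 + 3·10 = 874
#6: 4·144 + 3·22 + 3·1 = 645
#7: 4·68 + 3·19 + 3·1 = 332
#8: 4·202 + 3·25 + 3·8 = 907
Lowest: #7 at 332.

#7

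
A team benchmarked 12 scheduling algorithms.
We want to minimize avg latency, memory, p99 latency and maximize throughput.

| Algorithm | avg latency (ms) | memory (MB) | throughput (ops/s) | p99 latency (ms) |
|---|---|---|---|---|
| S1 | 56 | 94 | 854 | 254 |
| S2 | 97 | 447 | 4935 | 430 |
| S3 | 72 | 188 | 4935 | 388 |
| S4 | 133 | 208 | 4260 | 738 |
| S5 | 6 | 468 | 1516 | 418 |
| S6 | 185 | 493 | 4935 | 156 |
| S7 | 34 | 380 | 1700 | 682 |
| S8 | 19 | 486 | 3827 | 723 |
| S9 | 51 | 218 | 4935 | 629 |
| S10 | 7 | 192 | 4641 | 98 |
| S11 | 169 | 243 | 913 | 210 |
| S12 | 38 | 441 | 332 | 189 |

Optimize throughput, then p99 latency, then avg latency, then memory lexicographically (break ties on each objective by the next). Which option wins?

First maximize throughput: best is 4935, kept {S2, S3, S6, S9}.
Then minimize p99 latency: best is 156, kept {S6}.

S6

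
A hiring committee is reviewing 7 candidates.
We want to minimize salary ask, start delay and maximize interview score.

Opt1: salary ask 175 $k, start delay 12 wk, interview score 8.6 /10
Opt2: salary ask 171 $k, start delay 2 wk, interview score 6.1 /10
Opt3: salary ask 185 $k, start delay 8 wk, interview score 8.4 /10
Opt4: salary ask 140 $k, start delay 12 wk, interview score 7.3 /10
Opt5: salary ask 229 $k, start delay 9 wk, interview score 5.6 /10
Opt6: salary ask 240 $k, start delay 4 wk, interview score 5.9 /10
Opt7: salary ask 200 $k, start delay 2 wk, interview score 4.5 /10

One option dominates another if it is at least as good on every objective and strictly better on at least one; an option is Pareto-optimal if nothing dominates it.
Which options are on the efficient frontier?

Opt1, Opt2, Opt3, Opt4

Opt1: not dominated (best interview score).
Opt2: not dominated.
Opt3: not dominated.
Opt4: not dominated (best salary ask).
Opt5: dominated by Opt2 (salary ask 171≤229, start delay 2≤9, interview score 6.1≥5.6).
Opt6: dominated by Opt2 (salary ask 171≤240, start delay 2≤4, interview score 6.1≥5.9).
Opt7: dominated by Opt2 (salary ask 171≤200, start delay 2≤2, interview score 6.1≥4.5).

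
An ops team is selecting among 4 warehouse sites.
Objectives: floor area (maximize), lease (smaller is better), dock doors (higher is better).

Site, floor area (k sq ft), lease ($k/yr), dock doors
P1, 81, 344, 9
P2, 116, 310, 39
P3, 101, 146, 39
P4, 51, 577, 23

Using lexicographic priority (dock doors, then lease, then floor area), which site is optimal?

First maximize dock doors: best is 39, kept {P2, P3}.
Then minimize lease: best is 146, kept {P3}.

P3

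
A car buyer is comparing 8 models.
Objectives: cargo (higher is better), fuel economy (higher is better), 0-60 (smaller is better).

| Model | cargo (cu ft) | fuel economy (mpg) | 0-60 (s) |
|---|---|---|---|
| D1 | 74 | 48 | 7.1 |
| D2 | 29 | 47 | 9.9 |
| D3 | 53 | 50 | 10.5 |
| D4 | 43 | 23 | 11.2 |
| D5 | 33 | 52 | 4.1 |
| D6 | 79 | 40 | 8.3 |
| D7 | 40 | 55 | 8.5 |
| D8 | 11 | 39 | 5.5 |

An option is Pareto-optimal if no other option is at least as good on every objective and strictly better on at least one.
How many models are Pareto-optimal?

D1: not dominated.
D2: dominated by D1 (cargo 74≥29, fuel economy 48≥47, 0-60 7.1≤9.9).
D3: not dominated.
D4: dominated by D1 (cargo 74≥43, fuel economy 48≥23, 0-60 7.1≤11.2).
D5: not dominated (best 0-60).
D6: not dominated (best cargo).
D7: not dominated (best fuel economy).
D8: dominated by D5 (cargo 33≥11, fuel economy 52≥39, 0-60 4.1≤5.5).
Pareto-optimal: D1, D3, D5, D6, D7 → 5.

5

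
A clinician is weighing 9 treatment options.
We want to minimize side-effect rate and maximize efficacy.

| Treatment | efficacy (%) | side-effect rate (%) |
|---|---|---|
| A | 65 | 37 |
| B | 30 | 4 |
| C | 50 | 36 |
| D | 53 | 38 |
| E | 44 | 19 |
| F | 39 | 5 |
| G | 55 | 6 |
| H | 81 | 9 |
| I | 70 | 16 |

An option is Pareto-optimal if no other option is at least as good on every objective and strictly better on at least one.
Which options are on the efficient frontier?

A: dominated by H (efficacy 81≥65, side-effect rate 9≤37).
B: not dominated (best side-effect rate).
C: dominated by G (efficacy 55≥50, side-effect rate 6≤36).
D: dominated by A (efficacy 65≥53, side-effect rate 37≤38).
E: dominated by G (efficacy 55≥44, side-effect rate 6≤19).
F: not dominated.
G: not dominated.
H: not dominated (best efficacy).
I: dominated by H (efficacy 81≥70, side-effect rate 9≤16).

B, F, G, H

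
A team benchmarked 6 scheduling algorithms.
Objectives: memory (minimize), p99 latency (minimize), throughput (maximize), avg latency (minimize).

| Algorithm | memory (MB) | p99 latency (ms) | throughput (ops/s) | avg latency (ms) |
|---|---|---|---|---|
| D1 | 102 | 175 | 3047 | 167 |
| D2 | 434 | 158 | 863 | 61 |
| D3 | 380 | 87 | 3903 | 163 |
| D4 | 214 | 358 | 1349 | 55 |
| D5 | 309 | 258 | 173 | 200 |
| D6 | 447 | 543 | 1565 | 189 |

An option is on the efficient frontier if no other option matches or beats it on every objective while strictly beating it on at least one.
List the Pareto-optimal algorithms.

D1, D2, D3, D4

D1: not dominated (best memory).
D2: not dominated.
D3: not dominated (best p99 latency).
D4: not dominated (best avg latency).
D5: dominated by D1 (memory 102≤309, p99 latency 175≤258, throughput 3047≥173, avg latency 167≤200).
D6: dominated by D1 (memory 102≤447, p99 latency 175≤543, throughput 3047≥1565, avg latency 167≤189).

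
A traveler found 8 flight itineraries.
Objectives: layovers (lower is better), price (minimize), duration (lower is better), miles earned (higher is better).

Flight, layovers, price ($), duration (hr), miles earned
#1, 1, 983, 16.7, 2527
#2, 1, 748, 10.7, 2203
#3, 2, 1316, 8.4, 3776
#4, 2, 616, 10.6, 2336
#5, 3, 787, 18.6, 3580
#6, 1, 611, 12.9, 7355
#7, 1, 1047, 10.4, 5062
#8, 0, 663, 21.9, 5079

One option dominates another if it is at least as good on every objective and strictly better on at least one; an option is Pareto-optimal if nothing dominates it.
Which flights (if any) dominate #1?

#6: layovers 1≤1, price 611≤983, duration 12.9≤16.7, miles earned 7355≥2527 — dominates #1.
Others (#2, #3, #4, #5, #7, #8) are each worse than #1 on at least one objective.

#6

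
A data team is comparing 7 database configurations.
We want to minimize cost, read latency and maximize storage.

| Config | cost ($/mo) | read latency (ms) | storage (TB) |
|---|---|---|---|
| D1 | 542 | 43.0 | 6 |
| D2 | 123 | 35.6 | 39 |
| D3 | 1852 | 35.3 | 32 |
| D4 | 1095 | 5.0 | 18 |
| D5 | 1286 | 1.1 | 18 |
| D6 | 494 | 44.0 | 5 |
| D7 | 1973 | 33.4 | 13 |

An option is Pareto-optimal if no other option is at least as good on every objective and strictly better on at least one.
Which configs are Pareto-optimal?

D2, D3, D4, D5

D1: dominated by D2 (cost 123≤542, read latency 35.6≤43.0, storage 39≥6).
D2: not dominated (best cost).
D3: not dominated.
D4: not dominated.
D5: not dominated (best read latency).
D6: dominated by D2 (cost 123≤494, read latency 35.6≤44.0, storage 39≥5).
D7: dominated by D4 (cost 1095≤1973, read latency 5.0≤33.4, storage 18≥13).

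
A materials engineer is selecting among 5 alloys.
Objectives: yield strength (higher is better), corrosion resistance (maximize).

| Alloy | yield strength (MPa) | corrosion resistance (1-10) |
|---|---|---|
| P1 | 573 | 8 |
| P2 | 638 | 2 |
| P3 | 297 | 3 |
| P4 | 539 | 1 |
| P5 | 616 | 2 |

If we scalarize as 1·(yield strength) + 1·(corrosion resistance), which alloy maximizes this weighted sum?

P1: 1·573 + 1·8 = 581
P2: 1·638 + 1·2 = 640
P3: 1·297 + 1·3 = 300
P4: 1·539 + 1·1 = 540
P5: 1·616 + 1·2 = 618
Highest: P2 at 640.

P2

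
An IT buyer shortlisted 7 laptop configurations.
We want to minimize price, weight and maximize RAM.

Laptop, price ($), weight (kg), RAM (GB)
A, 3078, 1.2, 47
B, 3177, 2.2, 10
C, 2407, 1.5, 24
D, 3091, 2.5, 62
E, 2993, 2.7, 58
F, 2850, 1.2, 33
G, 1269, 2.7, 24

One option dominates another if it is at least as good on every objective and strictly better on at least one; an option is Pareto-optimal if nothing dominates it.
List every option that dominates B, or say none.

A: price 3078≤3177, weight 1.2≤2.2, RAM 47≥10 — dominates B.
C: price 2407≤3177, weight 1.5≤2.2, RAM 24≥10 — dominates B.
F: price 2850≤3177, weight 1.2≤2.2, RAM 33≥10 — dominates B.
Others (D, E, G) are each worse than B on at least one objective.

A, C, F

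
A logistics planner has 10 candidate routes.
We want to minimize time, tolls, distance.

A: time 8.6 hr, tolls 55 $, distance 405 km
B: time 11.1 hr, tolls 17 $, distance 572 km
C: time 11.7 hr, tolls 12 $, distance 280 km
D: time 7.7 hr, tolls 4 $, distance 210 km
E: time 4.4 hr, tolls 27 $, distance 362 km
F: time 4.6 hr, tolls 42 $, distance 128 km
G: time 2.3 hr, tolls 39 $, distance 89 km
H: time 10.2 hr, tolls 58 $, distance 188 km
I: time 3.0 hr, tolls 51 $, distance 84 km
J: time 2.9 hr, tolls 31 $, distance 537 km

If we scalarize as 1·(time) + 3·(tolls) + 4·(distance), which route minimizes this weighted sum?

A: 1·8.6 + 3·55 + 4·405 = 1793.6
B: 1·11.1 + 3·17 + 4·572 = 2350.1
C: 1·11.7 + 3·12 + 4·280 = 1167.7
D: 1·7.7 + 3·4 + 4·210 = 859.7
E: 1·4.4 + 3·27 + 4·362 = 1533.4
F: 1·4.6 + 3·42 + 4·128 = 642.6
G: 1·2.3 + 3·39 + 4·89 = 475.3
H: 1·10.2 + 3·58 + 4·188 = 936.2
I: 1·3.0 + 3·51 + 4·84 = 492.0
J: 1·2.9 + 3·31 + 4·537 = 2243.9
Lowest: G at 475.3.

G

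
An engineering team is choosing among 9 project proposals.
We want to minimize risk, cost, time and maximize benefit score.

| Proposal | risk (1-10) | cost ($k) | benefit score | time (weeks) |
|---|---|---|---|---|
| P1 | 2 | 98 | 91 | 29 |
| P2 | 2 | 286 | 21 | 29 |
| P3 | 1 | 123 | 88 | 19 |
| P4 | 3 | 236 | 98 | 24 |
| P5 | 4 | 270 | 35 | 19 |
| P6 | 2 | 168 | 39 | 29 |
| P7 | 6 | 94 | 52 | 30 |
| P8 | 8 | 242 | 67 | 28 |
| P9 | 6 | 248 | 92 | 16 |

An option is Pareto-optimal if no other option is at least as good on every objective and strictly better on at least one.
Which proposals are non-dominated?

P1: not dominated.
P2: dominated by P1 (risk 2≤2, cost 98≤286, benefit score 91≥21, time 29≤29).
P3: not dominated (best risk).
P4: not dominated (best benefit score).
P5: dominated by P3 (risk 1≤4, cost 123≤270, benefit score 88≥35, time 19≤19).
P6: dominated by P1 (risk 2≤2, cost 98≤168, benefit score 91≥39, time 29≤29).
P7: not dominated (best cost).
P8: dominated by P3 (risk 1≤8, cost 123≤242, benefit score 88≥67, time 19≤28).
P9: not dominated (best time).

P1, P3, P4, P7, P9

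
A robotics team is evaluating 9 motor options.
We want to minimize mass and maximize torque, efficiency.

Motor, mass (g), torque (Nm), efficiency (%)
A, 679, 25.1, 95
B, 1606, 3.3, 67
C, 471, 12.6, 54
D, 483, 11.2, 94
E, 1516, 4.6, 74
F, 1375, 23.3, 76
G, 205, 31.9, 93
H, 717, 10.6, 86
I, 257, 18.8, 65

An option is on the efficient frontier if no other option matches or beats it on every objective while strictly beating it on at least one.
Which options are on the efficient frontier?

A: not dominated (best efficiency).
B: dominated by A (mass 679≤1606, torque 25.1≥3.3, efficiency 95≥67).
C: dominated by G (mass 205≤471, torque 31.9≥12.6, efficiency 93≥54).
D: not dominated.
E: dominated by A (mass 679≤1516, torque 25.1≥4.6, efficiency 95≥74).
F: dominated by A (mass 679≤1375, torque 25.1≥23.3, efficiency 95≥76).
G: not dominated (best mass).
H: dominated by A (mass 679≤717, torque 25.1≥10.6, efficiency 95≥86).
I: dominated by G (mass 205≤257, torque 31.9≥18.8, efficiency 93≥65).

A, D, G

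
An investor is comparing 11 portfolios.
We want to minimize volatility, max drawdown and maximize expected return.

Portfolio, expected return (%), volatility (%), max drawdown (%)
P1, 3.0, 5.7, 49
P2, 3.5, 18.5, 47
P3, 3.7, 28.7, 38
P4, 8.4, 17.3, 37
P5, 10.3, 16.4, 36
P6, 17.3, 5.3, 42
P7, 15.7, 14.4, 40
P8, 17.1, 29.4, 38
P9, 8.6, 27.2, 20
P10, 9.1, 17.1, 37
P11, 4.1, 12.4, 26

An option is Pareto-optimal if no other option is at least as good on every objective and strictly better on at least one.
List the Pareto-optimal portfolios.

P1: dominated by P6 (expected return 17.3≥3.0, volatility 5.3≤5.7, max drawdown 42≤49).
P2: dominated by P4 (expected return 8.4≥3.5, volatility 17.3≤18.5, max drawdown 37≤47).
P3: dominated by P4 (expected return 8.4≥3.7, volatility 17.3≤28.7, max drawdown 37≤38).
P4: dominated by P5 (expected return 10.3≥8.4, volatility 16.4≤17.3, max drawdown 36≤37).
P5: not dominated.
P6: not dominated (best expected return).
P7: not dominated.
P8: not dominated.
P9: not dominated (best max drawdown).
P10: dominated by P5 (expected return 10.3≥9.1, volatility 16.4≤17.1, max drawdown 36≤37).
P11: not dominated.

P5, P6, P7, P8, P9, P11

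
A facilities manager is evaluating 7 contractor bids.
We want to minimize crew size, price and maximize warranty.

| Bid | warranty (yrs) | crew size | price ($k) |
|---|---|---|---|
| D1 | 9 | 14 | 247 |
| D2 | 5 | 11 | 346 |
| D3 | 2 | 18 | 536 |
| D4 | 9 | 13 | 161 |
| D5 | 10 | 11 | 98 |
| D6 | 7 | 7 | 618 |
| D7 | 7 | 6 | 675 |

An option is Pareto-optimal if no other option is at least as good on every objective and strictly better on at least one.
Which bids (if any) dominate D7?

none

D1: worse on crew size (14 vs 6).
D2: worse on warranty (5 vs 7).
D3: worse on warranty (2 vs 7).
D4: worse on crew size (13 vs 6).
D5: worse on crew size (11 vs 6).
D6: worse on crew size (7 vs 6).
No option dominates D7.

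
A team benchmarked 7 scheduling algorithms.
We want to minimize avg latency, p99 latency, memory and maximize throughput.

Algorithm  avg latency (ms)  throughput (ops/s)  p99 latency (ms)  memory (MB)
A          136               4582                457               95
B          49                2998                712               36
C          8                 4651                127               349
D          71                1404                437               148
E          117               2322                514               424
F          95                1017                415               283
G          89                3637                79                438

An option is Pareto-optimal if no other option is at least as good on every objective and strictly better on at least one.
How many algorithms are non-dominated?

6

A: not dominated.
B: not dominated (best memory).
C: not dominated (best avg latency).
D: not dominated.
E: dominated by C (avg latency 8≤117, throughput 4651≥2322, p99 latency 127≤514, memory 349≤424).
F: not dominated.
G: not dominated (best p99 latency).
Pareto-optimal: A, B, C, D, F, G → 6.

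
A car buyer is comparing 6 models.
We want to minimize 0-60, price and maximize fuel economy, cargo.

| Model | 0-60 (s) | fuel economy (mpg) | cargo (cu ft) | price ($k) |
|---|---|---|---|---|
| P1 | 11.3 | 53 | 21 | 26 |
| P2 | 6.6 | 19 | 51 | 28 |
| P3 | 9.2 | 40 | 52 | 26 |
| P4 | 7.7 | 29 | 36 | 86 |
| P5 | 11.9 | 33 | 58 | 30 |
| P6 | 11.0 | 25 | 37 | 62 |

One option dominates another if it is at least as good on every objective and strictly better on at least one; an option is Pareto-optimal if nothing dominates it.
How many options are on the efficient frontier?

P1: not dominated (best fuel economy).
P2: not dominated (best 0-60).
P3: not dominated.
P4: not dominated.
P5: not dominated (best cargo).
P6: dominated by P3 (0-60 9.2≤11.0, fuel economy 40≥25, cargo 52≥37, price 26≤62).
Pareto-optimal: P1, P2, P3, P4, P5 → 5.

5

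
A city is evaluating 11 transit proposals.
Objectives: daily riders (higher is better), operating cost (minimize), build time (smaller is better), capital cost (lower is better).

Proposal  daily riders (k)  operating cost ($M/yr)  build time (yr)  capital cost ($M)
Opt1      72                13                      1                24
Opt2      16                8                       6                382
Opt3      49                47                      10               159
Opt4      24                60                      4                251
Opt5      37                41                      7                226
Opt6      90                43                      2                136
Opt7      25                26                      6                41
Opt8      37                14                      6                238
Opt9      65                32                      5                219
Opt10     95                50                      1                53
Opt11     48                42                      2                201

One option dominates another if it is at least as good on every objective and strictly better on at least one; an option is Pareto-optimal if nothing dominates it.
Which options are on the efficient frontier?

Opt1, Opt2, Opt6, Opt10

Opt1: not dominated (best capital cost).
Opt2: not dominated (best operating cost).
Opt3: dominated by Opt1 (daily riders 72≥49, operating cost 13≤47, build time 1≤10, capital cost 24≤159).
Opt4: dominated by Opt1 (daily riders 72≥24, operating cost 13≤60, build time 1≤4, capital cost 24≤251).
Opt5: dominated by Opt1 (daily riders 72≥37, operating cost 13≤41, build time 1≤7, capital cost 24≤226).
Opt6: not dominated.
Opt7: dominated by Opt1 (daily riders 72≥25, operating cost 13≤26, build time 1≤6, capital cost 24≤41).
Opt8: dominated by Opt1 (daily riders 72≥37, operating cost 13≤14, build time 1≤6, capital cost 24≤238).
Opt9: dominated by Opt1 (daily riders 72≥65, operating cost 13≤32, build time 1≤5, capital cost 24≤219).
Opt10: not dominated (best daily riders).
Opt11: dominated by Opt1 (daily riders 72≥48, operating cost 13≤42, build time 1≤2, capital cost 24≤201).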